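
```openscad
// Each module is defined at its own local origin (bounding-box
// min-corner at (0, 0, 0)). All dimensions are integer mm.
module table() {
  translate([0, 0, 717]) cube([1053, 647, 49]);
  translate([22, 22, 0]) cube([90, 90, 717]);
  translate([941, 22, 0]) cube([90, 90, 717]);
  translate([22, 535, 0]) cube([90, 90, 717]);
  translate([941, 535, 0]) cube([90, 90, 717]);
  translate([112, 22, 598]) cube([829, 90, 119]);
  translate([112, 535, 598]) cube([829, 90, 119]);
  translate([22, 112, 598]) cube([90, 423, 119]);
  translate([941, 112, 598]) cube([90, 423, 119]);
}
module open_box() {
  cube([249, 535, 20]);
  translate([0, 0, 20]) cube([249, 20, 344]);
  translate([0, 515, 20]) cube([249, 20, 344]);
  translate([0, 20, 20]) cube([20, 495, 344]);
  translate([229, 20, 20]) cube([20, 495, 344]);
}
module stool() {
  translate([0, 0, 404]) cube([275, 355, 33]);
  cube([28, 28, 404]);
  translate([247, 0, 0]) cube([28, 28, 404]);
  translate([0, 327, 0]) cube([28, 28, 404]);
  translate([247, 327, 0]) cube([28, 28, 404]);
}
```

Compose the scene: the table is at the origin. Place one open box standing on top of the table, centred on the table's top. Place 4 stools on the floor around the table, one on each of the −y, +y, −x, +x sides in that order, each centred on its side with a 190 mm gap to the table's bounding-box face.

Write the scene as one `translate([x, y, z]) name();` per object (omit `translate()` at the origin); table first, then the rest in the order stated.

table();
translate([402, 56, 766]) open_box();
translate([389, -545, 0]) stool();
translate([389, 837, 0]) stool();
translate([-465, 146, 0]) stool();
translate([1243, 146, 0]) stool();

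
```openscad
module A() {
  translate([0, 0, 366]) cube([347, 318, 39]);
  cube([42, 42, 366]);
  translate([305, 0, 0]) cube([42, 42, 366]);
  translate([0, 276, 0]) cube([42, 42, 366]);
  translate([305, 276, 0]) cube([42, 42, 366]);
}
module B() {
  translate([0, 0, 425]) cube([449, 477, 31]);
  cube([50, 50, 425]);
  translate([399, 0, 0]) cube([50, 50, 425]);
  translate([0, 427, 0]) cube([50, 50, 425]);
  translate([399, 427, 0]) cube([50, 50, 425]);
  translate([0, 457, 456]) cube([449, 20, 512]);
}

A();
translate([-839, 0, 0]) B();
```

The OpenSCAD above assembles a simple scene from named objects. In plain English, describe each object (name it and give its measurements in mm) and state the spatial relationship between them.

A is a simple wooden stool: a rectangular seat 347 mm (x) by 318 mm (y), 39 mm thick, top face at z = 405 mm, on four square legs, each 42×42 mm in cross-section. The legs rest on z = 0, each flush with a corner of the seat.

B is a chair. The seat is a 449×477×31 mm slab with its top at z = 456 mm, on four 50×50 mm corner legs (flush with the seat edges, standing on z = 0). A flat backrest 20 mm thick, 512 mm tall, spans the full seat width and rises from the seat top along its +y edge, rear face flush with the rear of the seat.

The chair is on the floor beside the stool on its −x side.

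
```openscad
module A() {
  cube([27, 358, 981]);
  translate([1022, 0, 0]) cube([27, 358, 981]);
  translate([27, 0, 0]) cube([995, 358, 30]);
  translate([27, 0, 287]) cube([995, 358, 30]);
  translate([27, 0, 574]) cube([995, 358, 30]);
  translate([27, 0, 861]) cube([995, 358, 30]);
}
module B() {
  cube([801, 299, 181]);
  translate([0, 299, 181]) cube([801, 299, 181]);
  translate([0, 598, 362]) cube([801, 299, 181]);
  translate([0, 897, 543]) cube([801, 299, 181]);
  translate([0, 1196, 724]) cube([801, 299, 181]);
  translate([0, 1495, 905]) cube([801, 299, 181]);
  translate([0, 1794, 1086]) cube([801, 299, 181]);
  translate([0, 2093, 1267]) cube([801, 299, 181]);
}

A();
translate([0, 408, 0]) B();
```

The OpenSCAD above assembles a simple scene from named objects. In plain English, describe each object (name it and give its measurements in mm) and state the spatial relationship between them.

A is an open bookshelf. Two side panels, each 27 mm thick, 358 mm deep and 981 mm tall, stand 1049 mm apart (outside-to-outside). Between them sit 4 shelves, each 30 mm thick and 358 mm deep, spanning the full gap between the sides. The bottom shelf rests on the floor (its underside at z = 0) and the clear gap between one shelf's top and the next shelf's underside is 257 mm.

B is a run of 8 identical solid stair steps. Each tread is 801×299 mm and each step block is 181 mm high. Step 1 rests on the floor; step k is offset from step 1 by (k−1)×299 mm in y and (k−1)×181 mm in z.

The staircase is on the floor beside the bookshelf on its +y side.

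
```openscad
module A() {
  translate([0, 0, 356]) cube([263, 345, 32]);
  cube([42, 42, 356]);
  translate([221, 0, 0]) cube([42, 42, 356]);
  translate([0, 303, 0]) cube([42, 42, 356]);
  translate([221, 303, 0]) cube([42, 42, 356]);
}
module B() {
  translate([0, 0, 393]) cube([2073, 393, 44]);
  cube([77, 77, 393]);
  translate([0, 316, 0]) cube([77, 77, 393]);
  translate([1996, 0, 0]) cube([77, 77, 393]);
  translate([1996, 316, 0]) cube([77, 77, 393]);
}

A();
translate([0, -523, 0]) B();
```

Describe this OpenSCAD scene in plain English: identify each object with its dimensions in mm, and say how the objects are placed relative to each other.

A is a four-legged stool. The seat is 263×345 mm, 32 mm thick, top at z = 388 mm. It stands on four square legs, each 42×42 mm in cross-section, from z = 0 to the seat underside, each flush with a corner of the seat.

B is a long wooden bench with a 2073 mm (x) × 393 mm (y) seat, 44 mm thick, its top surface 437 mm above the floor. Four 77 mm square legs at the seat corners, flush with the edges, run from z = 0 to the seat underside.

The bench is on the floor beside the stool on its −y side.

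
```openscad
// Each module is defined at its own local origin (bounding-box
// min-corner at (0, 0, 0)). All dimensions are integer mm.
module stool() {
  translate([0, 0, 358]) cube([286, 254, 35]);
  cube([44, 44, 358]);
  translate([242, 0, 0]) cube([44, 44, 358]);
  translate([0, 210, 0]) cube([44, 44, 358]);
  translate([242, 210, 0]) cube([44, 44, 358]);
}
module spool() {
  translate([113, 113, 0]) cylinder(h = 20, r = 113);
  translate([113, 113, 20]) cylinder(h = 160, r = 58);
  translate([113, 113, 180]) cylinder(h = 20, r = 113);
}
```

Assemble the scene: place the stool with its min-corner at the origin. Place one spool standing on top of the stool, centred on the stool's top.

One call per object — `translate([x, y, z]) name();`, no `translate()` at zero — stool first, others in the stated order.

stool();
translate([30, 14, 393]) spool();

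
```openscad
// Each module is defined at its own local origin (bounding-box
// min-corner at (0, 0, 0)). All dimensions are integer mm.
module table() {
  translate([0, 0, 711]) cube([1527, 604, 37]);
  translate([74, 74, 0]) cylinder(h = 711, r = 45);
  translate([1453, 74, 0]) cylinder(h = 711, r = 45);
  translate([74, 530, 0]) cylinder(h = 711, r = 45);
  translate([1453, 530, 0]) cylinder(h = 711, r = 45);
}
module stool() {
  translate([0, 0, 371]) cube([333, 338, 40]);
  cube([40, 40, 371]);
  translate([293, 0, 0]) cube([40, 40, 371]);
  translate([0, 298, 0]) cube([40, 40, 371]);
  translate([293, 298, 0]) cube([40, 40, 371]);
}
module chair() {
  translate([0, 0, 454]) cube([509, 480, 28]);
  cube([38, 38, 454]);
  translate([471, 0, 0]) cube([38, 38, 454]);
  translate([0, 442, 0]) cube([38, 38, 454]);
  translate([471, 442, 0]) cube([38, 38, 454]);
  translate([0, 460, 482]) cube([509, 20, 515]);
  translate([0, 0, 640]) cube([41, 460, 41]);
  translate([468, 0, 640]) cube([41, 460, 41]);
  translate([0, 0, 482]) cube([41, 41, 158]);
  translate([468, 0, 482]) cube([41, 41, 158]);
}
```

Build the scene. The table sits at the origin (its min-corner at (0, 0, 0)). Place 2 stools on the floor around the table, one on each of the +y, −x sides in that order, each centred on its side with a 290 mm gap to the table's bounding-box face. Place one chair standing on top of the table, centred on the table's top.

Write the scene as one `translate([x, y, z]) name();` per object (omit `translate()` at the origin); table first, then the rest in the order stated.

table();
translate([597, 894, 0]) stool();
translate([-623, 133, 0]) stool();
translate([509, 62, 748]) chair();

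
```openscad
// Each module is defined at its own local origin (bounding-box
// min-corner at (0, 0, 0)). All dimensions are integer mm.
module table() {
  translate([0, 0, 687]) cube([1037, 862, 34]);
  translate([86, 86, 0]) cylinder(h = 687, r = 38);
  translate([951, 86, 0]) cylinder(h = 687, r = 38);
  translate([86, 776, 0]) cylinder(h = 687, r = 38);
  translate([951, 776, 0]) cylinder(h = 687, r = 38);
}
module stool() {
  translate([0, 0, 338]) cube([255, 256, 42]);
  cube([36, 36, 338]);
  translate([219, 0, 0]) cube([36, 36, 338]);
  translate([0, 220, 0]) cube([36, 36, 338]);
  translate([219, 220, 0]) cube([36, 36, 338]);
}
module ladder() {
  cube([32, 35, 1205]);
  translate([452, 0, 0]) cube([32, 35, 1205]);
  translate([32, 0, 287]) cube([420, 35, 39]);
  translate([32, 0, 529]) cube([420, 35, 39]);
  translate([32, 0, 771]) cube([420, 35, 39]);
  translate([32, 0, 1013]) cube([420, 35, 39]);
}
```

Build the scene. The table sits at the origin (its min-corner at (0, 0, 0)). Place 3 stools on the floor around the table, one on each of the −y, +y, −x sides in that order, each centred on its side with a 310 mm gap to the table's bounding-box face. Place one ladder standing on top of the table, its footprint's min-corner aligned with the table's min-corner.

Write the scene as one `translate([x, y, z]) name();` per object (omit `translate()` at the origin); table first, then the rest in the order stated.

table();
translate([391, -566, 0]) stool();
translate([391, 1172, 0]) stool();
translate([-565, 303, 0]) stool();
translate([0, 0, 721]) ladder();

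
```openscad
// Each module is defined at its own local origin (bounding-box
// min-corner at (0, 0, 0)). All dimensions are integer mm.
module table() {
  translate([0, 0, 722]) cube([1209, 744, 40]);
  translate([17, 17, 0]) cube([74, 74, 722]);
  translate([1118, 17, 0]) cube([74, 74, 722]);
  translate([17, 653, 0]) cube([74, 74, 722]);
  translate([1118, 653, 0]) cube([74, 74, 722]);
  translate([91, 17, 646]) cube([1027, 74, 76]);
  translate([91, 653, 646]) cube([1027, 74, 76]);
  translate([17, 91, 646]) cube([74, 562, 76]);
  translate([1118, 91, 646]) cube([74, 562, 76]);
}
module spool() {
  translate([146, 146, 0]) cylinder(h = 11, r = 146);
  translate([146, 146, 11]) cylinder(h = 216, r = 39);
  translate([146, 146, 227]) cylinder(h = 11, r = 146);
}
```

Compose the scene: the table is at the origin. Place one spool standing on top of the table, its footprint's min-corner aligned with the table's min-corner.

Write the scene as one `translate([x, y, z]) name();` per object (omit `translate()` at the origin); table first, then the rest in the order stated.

table();
translate([0, 0, 762]) spool();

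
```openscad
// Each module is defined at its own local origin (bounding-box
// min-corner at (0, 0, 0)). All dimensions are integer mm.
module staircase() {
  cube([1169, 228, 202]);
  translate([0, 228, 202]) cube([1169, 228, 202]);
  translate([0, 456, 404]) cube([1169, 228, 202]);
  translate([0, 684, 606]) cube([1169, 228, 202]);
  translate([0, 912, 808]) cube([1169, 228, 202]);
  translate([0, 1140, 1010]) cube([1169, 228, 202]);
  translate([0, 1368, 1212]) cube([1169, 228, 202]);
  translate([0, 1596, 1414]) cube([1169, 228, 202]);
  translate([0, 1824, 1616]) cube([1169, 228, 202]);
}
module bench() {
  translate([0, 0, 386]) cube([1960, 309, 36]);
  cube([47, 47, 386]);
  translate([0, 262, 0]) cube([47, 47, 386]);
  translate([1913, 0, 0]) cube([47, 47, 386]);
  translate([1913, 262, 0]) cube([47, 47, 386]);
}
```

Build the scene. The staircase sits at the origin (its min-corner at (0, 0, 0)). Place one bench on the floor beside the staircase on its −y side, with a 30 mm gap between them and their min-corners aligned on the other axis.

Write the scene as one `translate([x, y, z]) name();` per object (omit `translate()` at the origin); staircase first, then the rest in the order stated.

staircase();
translate([0, -339, 0]) bench();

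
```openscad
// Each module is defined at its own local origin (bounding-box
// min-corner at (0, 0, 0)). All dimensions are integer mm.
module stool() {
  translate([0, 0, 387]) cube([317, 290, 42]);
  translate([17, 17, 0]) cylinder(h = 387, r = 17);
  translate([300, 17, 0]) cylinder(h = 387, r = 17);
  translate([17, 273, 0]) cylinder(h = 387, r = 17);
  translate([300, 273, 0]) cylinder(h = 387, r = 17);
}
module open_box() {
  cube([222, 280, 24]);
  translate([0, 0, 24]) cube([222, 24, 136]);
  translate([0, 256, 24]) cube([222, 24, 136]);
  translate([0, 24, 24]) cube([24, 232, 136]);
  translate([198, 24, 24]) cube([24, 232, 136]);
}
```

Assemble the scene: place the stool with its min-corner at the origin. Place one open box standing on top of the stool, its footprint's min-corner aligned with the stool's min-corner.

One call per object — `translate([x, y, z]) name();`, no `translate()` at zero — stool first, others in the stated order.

stool();
translate([0, 0, 429]) open_box();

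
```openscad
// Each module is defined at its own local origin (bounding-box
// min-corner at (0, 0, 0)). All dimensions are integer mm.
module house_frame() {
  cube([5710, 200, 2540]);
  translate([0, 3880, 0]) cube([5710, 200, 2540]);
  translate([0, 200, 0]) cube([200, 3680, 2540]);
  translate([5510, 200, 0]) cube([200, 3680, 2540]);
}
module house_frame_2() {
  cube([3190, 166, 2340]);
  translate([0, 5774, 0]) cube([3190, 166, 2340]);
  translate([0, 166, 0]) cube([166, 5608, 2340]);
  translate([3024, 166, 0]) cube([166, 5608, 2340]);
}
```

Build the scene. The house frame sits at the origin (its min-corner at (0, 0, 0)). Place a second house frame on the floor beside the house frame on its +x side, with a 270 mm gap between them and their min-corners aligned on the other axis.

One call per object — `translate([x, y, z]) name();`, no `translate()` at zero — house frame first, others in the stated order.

house_frame();
translate([5980, 0, 0]) house_frame_2();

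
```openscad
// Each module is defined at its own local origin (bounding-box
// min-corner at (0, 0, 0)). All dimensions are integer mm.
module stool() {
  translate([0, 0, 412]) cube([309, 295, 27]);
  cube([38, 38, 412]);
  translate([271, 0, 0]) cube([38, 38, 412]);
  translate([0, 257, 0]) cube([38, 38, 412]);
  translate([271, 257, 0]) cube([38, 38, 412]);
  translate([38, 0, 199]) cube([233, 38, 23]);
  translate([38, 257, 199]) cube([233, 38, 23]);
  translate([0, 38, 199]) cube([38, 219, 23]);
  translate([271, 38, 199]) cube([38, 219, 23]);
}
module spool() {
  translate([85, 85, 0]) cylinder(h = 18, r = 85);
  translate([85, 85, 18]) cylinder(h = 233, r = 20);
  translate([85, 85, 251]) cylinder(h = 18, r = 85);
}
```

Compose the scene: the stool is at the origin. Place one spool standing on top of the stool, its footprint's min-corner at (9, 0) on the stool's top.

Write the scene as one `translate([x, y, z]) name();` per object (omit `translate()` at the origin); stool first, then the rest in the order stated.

stool();
translate([9, 0, 439]) spool();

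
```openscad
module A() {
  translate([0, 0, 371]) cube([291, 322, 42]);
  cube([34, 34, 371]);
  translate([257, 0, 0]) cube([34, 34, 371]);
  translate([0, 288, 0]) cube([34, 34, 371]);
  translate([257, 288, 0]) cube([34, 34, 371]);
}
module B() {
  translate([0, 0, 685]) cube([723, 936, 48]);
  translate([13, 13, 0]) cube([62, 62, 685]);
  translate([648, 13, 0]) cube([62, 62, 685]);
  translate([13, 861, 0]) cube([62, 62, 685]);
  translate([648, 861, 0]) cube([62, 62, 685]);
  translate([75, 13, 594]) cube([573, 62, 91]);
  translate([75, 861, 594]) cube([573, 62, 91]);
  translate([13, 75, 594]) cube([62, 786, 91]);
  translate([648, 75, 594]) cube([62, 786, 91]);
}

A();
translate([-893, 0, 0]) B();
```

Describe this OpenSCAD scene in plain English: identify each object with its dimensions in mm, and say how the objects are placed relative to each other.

A is a simple wooden stool: a rectangular seat 291 mm (x) by 322 mm (y), 42 mm thick, top face at z = 413 mm, on four square legs, each 34×34 mm in cross-section. The legs rest on z = 0, each flush with a corner of the seat.

B is a table with a 723×936 mm rectangular top, 48 mm thick, top surface at z = 733 mm, supported by four 62×62 mm square legs, each inset 13 mm from the nearest pair of top edges, running from the floor. Four apron rails, 62 mm thick and 91 mm tall, run between adjacent legs with their top edges flush with the underside of the top and their outer faces flush with the legs' outer faces.

The table is on the floor beside the stool on its −x side.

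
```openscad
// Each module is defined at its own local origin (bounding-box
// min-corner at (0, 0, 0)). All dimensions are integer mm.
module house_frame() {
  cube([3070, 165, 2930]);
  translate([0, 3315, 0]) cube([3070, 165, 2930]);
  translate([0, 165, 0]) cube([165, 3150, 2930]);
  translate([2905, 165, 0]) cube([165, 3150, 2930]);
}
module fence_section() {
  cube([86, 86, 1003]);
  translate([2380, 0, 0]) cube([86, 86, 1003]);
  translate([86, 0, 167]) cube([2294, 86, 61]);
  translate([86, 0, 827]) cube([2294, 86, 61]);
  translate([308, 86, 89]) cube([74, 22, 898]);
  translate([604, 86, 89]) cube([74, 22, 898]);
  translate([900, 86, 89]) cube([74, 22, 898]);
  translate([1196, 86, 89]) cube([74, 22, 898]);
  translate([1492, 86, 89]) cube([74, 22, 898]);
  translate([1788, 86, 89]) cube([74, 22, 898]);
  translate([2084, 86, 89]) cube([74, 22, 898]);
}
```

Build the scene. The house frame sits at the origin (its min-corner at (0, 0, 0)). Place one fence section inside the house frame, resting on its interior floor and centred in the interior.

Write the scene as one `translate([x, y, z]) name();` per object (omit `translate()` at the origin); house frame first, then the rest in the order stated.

house_frame();
translate([302, 1686, 0]) fence_section();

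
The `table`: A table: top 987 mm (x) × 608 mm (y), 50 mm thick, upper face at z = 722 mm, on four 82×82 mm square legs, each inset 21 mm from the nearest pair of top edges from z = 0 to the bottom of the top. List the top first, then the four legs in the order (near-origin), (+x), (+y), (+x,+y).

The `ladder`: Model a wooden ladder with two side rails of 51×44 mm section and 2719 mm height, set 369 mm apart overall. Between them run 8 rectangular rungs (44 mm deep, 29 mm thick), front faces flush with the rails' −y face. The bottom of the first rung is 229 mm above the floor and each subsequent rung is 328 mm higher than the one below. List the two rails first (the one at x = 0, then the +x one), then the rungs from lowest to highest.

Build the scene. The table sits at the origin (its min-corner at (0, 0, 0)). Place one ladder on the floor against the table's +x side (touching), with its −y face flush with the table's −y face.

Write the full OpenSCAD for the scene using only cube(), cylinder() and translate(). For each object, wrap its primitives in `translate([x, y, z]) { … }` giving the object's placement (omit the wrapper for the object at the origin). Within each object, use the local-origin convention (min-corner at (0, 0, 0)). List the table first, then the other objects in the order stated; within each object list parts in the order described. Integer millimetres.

translate([0, 0, 672]) cube([987, 608, 50]);
translate([21, 21, 0]) cube([82, 82, 672]);
translate([884, 21, 0]) cube([82, 82, 672]);
translate([21, 505, 0]) cube([82, 82, 672]);
translate([884, 505, 0]) cube([82, 82, 672]);
translate([987, 0, 0]) {
  cube([51, 44, 2719]);
  translate([318, 0, 0]) cube([51, 44, 2719]);
  translate([51, 0, 229]) cube([267, 44, 29]);
  translate([51, 0, 557]) cube([267, 44, 29]);
  translate([51, 0, 885]) cube([267, 44, 29]);
  translate([51, 0, 1213]) cube([267, 44, 29]);
  translate([51, 0, 1541]) cube([267, 44, 29]);
  translate([51, 0, 1869]) cube([267, 44, 29]);
  translate([51, 0, 2197]) cube([267, 44, 29]);
  translate([51, 0, 2525]) cube([267, 44, 29]);
}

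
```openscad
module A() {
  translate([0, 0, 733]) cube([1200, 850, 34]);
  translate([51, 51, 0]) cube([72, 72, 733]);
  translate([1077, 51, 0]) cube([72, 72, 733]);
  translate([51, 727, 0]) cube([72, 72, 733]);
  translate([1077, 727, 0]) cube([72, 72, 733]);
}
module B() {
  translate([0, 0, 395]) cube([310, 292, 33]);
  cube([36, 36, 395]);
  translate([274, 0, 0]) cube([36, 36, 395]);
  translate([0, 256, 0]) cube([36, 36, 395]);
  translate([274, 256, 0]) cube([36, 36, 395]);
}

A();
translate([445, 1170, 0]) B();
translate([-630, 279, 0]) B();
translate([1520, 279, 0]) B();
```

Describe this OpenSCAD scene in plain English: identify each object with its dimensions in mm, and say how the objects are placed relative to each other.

A is a table: top 1200 mm (x) × 850 mm (y), 34 mm thick, upper face at z = 767 mm, on four 72×72 mm square legs, each inset 51 mm from the nearest pair of top edges, running from z = 0 to the bottom of the top.

B is a four-legged stool. The seat is a 310×292×33 mm slab whose top surface is at z = 428 mm; four square legs, each 36×36 mm in cross-section, run from the floor (z = 0) to the underside of the seat, each flush with a corner of the seat.

Three stools sit around the table at the +y, −x, +x sides.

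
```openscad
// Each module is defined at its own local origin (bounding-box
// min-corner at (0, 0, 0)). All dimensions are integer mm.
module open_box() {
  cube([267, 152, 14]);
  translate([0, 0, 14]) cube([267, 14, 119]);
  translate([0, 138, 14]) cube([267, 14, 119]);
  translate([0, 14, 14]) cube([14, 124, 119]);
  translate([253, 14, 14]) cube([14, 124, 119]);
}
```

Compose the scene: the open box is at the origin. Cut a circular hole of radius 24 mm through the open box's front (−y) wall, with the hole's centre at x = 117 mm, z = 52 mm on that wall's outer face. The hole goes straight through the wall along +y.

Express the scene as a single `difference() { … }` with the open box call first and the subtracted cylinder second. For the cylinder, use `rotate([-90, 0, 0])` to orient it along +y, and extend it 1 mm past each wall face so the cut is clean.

difference() {
  open_box();
  translate([117, -1, 52]) rotate([-90, 0, 0]) cylinder(h = 16, r = 24);
}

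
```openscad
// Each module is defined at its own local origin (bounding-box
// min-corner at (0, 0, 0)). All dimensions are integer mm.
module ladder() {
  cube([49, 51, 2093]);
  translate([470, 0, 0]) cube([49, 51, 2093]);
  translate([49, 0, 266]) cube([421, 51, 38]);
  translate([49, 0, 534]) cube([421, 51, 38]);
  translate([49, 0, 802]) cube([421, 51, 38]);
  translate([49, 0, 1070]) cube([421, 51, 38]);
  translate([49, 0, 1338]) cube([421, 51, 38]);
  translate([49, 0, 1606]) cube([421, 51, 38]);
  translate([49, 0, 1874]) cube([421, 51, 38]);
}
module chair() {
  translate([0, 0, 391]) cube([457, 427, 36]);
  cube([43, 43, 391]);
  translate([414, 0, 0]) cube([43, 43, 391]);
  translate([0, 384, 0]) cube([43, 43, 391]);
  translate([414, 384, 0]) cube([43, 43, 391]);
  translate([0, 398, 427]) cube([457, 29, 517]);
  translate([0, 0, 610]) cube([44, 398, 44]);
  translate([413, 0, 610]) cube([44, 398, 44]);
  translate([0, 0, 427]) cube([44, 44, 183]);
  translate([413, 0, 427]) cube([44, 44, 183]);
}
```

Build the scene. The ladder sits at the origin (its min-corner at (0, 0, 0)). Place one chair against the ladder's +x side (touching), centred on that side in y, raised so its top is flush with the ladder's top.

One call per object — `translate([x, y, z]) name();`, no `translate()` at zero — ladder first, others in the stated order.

ladder();
translate([519, -188, 1149]) chair();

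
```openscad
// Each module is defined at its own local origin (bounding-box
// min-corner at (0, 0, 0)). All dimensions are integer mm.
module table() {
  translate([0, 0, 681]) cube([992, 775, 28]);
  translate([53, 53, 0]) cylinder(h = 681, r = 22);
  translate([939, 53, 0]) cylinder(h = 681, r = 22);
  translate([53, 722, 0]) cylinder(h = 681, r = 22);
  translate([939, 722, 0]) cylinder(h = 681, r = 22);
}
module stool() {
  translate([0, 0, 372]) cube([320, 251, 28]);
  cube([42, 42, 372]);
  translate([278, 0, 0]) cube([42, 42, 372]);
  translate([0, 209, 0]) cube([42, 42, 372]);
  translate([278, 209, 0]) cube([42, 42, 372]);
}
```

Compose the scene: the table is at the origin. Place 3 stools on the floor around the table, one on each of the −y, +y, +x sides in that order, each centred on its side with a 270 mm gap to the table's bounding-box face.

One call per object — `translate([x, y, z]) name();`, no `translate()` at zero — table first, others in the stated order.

table();
translate([336, -521, 0]) stool();
translate([336, 1045, 0]) stool();
translate([1262, 262, 0]) stool();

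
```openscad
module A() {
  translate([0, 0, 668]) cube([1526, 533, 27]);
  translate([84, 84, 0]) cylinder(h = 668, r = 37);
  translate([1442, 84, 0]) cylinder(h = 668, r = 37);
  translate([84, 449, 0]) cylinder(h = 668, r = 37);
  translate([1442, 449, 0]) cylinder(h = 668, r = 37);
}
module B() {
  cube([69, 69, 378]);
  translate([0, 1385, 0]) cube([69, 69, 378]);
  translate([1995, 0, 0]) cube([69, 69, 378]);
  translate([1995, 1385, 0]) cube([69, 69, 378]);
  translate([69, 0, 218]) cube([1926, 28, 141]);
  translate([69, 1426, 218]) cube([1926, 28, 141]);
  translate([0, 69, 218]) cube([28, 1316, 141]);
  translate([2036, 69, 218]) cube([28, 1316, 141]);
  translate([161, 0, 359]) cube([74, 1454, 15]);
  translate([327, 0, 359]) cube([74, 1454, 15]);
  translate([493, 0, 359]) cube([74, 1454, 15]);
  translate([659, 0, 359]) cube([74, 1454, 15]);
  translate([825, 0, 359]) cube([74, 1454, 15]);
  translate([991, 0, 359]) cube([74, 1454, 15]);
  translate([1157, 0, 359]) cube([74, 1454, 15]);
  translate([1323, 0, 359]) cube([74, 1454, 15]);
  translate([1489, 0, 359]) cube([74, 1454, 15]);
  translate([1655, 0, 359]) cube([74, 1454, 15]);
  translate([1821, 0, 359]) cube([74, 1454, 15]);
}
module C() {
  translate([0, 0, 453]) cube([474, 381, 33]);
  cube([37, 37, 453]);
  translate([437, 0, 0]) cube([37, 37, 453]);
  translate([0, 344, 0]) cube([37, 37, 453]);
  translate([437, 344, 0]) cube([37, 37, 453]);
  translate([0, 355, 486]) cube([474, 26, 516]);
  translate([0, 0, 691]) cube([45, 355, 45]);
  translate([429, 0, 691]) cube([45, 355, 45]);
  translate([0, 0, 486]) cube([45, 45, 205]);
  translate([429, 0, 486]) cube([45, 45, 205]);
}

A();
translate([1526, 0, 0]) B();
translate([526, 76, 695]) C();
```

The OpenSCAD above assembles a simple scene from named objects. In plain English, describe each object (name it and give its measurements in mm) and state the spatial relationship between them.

A is a table with a 1526×533 mm rectangular top, 27 mm thick, top surface at z = 695 mm, supported by four round legs of 74 mm diameter, each leg's bounding box inset 47 mm from the nearest pair of top edges, running from the floor.

B is a bed frame 2064 mm long (x) by 1454 mm wide (y). Four 69×69 mm corner posts, 378 mm tall, at the corners of the footprint. Four rails of 28 mm thickness and 141 mm height run between adjacent posts with their undersides at z = 218 mm, their outer faces flush with the outside of the frame (the two x-running rails run between the posts' inner faces; the two y-running rails run between the posts' inner faces). 11 slats, each 74 mm wide (x) and 15 mm thick, lie across the top of the two x-running rails, running the full 1454 mm width of the frame in y; the slats are evenly spaced along x between the inner faces of the end posts with equal gaps (rounded down to the nearest mm) at the −x end and between each pair — any rounding remainder accumulates at the +x end.

C is a chair: 474×381 mm seat, 33 mm thick, top at z = 486 mm, on four 37 mm square corner legs flush with the seat edges. A 26 mm thick backrest slab spans the full seat width, extending 516 mm above the seat top, its back face flush with the seat's +y edge. Two armrests of 45×45 mm section run along each side from the seat's front edge to the front of the backrest, top faces 250 mm above the seat top and outer faces flush with the seat's x-edges; a 45×45 mm post under the front of each armrest stands on the seat at the front corner.

The bed frame is against the table's +x side, with their −y faces flush. The chair is on top of the table, centred.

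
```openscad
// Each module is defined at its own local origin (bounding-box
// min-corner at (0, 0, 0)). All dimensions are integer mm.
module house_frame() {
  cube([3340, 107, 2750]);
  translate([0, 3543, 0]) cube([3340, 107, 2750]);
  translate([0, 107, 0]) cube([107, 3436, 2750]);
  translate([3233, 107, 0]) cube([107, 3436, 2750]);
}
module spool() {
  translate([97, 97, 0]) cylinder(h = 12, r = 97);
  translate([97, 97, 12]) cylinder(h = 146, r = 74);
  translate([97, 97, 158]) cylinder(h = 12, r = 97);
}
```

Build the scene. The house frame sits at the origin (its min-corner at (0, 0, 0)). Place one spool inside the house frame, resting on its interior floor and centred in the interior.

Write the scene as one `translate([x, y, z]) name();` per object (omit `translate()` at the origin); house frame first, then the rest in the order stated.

house_frame();
translate([1573, 1728, 0]) spool();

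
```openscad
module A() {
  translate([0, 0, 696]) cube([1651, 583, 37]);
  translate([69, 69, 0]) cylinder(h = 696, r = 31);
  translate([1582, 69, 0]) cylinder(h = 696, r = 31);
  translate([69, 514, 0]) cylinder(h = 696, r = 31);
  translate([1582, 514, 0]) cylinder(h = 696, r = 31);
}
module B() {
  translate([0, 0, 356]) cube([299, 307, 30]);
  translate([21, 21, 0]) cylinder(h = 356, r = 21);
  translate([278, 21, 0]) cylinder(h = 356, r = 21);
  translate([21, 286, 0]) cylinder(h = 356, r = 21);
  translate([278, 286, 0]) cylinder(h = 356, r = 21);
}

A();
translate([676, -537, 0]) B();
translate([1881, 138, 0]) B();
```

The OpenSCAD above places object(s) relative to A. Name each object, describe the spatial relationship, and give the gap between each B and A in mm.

Each stool's nearest face is 230 mm from the table's bounding box.

A is a table. B is a stool. Two stools sit around the table at the −y, +x sides. The gap between each stool and the table is 230 mm.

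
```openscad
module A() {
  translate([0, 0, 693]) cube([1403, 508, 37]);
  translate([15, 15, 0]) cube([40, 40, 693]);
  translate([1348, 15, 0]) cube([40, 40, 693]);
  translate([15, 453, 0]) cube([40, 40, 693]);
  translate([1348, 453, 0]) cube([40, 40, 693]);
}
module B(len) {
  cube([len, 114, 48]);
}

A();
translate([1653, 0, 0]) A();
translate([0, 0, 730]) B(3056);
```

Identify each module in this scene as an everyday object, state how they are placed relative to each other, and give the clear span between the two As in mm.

Second table starts at x = 1653; first ends at x = 1403; clear span = 1653 − 1403 = 250 mm.

A is a table. B is a beam. A beam spans the tops of two tables. The clear span between the two tables is 250 mm.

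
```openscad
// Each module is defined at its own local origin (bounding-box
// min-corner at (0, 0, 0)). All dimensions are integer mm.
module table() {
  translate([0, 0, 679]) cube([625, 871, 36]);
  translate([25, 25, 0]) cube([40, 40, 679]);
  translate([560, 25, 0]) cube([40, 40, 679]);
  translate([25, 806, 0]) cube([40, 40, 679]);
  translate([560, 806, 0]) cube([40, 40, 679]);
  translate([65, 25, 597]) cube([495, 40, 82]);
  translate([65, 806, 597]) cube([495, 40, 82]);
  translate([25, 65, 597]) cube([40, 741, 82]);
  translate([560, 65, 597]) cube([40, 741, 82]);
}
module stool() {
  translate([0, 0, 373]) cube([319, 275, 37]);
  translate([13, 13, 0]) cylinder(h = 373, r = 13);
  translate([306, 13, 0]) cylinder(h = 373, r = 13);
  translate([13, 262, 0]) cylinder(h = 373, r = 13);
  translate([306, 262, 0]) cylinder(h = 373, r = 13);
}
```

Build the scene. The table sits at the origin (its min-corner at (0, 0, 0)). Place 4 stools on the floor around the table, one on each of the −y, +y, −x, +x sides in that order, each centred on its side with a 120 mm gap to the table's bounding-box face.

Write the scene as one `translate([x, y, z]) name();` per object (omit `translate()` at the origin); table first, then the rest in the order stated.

table();
translate([153, -395, 0]) stool();
translate([153, 991, 0]) stool();
translate([-439, 298, 0]) stool();
translate([745, 298, 0]) stool();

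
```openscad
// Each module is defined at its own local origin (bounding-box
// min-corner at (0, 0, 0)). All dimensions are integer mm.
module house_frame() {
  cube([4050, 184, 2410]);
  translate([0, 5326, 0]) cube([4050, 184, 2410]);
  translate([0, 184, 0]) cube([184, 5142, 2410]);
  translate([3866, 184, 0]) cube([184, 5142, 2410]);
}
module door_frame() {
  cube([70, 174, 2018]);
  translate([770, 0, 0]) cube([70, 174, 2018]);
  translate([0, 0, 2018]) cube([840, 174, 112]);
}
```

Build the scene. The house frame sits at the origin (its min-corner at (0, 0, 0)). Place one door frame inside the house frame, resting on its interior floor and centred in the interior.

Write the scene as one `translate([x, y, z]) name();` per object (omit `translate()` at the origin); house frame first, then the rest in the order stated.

house_frame();
translate([1605, 2668, 0]) door_frame();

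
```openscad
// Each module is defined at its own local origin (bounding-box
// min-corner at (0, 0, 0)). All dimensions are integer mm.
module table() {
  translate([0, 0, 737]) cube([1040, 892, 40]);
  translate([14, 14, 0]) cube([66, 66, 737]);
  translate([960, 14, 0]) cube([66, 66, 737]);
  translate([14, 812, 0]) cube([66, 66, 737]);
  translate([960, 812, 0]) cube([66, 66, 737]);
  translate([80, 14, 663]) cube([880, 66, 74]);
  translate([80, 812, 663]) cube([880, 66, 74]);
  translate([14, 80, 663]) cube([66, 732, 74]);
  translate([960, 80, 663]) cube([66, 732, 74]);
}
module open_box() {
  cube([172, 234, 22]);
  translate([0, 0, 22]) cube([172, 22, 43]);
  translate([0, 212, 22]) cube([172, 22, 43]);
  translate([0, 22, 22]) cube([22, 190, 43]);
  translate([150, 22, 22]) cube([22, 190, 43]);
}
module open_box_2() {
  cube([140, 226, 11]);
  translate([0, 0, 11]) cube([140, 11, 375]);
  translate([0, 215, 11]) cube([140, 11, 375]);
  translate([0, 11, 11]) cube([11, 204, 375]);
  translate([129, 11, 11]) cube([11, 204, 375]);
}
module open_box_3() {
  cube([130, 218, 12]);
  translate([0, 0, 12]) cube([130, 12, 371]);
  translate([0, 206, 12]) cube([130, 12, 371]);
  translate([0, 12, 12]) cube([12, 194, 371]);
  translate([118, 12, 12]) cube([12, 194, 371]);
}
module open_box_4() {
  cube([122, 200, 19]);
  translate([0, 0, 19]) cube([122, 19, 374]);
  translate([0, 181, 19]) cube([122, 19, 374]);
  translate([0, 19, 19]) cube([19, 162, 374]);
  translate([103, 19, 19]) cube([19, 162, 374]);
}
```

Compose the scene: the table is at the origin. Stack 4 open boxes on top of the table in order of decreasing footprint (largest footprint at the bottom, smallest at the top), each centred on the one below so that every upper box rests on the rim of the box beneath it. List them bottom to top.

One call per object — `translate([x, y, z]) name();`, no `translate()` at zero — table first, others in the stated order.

table();
translate([434, 329, 777]) open_box();
translate([450, 333, 842]) open_box_2();
translate([455, 337, 1228]) open_box_3();
translate([459, 346, 1611]) open_box_4();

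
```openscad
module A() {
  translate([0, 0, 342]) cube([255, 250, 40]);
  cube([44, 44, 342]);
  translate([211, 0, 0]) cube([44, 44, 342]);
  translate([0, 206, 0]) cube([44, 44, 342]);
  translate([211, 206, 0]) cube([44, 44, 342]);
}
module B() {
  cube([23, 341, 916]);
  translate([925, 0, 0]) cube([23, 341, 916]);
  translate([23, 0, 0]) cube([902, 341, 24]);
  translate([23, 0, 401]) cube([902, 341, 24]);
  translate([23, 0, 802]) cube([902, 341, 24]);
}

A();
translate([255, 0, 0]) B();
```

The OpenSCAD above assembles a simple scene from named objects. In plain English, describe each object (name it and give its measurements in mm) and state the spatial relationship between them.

A is a four-legged stool. The seat is 255×250 mm, 40 mm thick, top at z = 382 mm. It stands on four square legs, each 44×44 mm in cross-section, from z = 0 to the seat underside, each flush with a corner of the seat.

B is a bookshelf 948 mm wide overall, 341 mm deep and 916 mm tall. The two sides are 23 mm thick vertical panels. 3 horizontal shelves of 24 mm thickness span between the inner faces of the sides; the lowest shelf sits on the floor and shelves are stacked with a clear vertical gap of 377 mm between each pair.

The bookshelf is against the stool's +x side, with their −y faces flush.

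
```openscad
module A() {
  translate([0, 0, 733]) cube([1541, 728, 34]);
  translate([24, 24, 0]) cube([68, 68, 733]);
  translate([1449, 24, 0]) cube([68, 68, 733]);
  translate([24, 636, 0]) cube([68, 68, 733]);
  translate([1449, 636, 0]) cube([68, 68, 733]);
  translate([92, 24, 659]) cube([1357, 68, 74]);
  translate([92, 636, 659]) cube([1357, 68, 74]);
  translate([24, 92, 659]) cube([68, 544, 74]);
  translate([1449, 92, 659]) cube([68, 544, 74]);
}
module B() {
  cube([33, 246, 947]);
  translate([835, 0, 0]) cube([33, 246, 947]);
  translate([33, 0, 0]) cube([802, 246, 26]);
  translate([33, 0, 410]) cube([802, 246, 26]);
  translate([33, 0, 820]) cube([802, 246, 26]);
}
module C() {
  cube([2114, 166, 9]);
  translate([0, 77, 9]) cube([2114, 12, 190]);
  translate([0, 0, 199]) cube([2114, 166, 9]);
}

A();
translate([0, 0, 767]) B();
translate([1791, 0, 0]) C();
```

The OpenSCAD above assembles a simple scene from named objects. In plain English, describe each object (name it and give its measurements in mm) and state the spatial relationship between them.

A is a rectangular dining table. The top is 1541×728×34 mm with its upper surface at z = 767 mm. It stands on four 68×68 mm square legs, each inset 24 mm from the nearest pair of top edges, running from the floor to the underside of the top. Four apron rails, 68 mm thick and 74 mm tall, run between adjacent legs with their top edges flush with the underside of the top and their outer faces flush with the legs' outer faces.

B is a bookshelf 868 mm wide overall, 246 mm deep and 947 mm tall. The two sides are 33 mm thick vertical panels. 3 horizontal shelves of 26 mm thickness span between the inner faces of the sides; the lowest shelf sits on the floor and shelves are stacked with a clear vertical gap of 384 mm between each pair.

C is an I-beam lying along x, 2114 mm long. Overall section height 208 mm. Two flanges 166 mm wide (y) and 9 mm thick, one on the floor and one at the top; a web 12 mm thick runs between them, centred on the flange width.

The bookshelf is on top of the table. The I-beam is on the floor beside the table on its +x side.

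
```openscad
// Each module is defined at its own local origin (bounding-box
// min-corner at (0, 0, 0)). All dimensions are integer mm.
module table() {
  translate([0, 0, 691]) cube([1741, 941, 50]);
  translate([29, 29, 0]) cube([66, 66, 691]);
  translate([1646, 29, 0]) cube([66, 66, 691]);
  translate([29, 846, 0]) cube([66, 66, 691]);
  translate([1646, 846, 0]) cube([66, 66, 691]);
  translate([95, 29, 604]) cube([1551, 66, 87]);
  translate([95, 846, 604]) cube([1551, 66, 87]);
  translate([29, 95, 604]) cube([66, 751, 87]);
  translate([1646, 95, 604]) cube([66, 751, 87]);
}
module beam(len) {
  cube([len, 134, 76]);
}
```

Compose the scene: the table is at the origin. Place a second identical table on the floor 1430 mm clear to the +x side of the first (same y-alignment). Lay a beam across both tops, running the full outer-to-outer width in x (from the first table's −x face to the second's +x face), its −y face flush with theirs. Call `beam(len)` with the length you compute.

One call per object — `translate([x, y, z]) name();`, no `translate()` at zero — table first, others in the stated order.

table();
translate([3171, 0, 0]) table();
translate([0, 0, 741]) beam(4912);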